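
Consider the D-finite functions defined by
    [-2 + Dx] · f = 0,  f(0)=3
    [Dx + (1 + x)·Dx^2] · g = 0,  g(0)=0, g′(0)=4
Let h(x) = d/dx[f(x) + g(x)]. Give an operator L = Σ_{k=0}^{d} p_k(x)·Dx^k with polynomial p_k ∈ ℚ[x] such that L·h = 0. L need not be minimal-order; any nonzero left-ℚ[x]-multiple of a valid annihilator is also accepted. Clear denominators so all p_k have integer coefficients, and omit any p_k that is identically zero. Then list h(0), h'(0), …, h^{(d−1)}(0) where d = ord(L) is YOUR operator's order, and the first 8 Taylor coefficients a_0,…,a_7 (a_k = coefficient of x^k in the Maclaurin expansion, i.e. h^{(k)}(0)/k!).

L = (-8 - 4·x) + (-2 - 8·x - 4·x^2)·Dx + (3 + 5·x + 2·x^2)·Dx^2  (order 2).
h: a_k = 10, 8, 16, 4, 8, -12/5, 68/15, -404/105, …
ICs: h(0) = 10, h′(0) = 8.

f: a_k = 3, 6, 6, 4, 2, 4/5, 4/15, 8/105, …
g: a_k = 0, 4, -2, 4/3, -1, 4/5, -2/3, 4/7, …
h₀=f+g: left-lcm gives L₀, ord ≤ 3.
h₀' ⇒ L via d/dx closure of L₀.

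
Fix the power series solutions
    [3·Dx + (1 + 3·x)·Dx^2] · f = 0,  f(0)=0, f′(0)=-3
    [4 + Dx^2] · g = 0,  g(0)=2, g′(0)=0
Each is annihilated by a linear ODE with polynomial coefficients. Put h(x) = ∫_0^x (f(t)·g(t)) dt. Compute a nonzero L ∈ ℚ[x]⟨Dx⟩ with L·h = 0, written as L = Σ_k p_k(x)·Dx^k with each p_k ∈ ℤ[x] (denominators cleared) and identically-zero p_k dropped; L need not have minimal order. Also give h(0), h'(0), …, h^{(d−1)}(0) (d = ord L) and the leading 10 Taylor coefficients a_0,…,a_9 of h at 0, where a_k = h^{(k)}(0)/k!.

f: a_k = 0, -3, 9/2, -9, 81/4, -243/5, 243/2, -2187/7, 6561/8, -2187, …
g: a_k = 2, 0, -4, 0, 4/3, 0, -8/45, 0, 4/315, 0, …
Product ⇒ symmetric product L₀, ord ≤ 4.
∫: right-multiply L₀ by Dx.
L = (-1112 - 1248·x + 7344·x^2 + 27648·x^3 + 20736·x^4)·Dx + (-48 + 2160·x + 10368·x^2 + 10368·x^3)·Dx^2 + (-250 + 240·x + 4968·x^2 + 13824·x^3 + 10368·x^4)·Dx^3 + (-12 + 540·x + 2592·x^2 + 2592·x^3)·Dx^4 + (7 + 138·x + 783·x^2 + 1728·x^3 + 1296·x^4)·Dx^5  (order 5).
h: a_k = 0, 0, -3, 3, -3/2, 9/2, -163/15, 24, -23201/420, 23609/180, …
ICs: h(0) = 0, h′(0) = 0, h′′(0) = -6, h′′′(0) = 18, h′′′′(0) = -36.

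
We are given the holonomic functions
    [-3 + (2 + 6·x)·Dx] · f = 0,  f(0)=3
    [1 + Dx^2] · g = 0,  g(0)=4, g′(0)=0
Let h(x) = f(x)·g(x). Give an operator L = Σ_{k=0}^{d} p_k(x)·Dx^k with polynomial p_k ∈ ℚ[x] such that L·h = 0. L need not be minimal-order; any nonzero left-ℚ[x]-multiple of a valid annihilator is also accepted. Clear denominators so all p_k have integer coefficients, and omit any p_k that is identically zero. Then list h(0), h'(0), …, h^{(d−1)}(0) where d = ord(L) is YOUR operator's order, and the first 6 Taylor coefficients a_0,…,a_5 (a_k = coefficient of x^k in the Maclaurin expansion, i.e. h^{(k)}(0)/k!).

L = (31 + 24·x + 36·x^2) + (-12 - 36·x)·Dx + (4 + 24·x + 36·x^2)·Dx^2  (order 2).
h: a_k = 12, 18, -39/2, 45/4, -983/32, 4503/64, …
ICs: h(0) = 12, h′(0) = 18.

f: a_k = 3, 9/2, -27/8, 81/16, -1215/128, 5103/256, …
g: a_k = 4, 0, -2, 0, 1/6, 0, …
f·g: L₀ = L_f ⊗_s L_g, ord ≤ 1·2.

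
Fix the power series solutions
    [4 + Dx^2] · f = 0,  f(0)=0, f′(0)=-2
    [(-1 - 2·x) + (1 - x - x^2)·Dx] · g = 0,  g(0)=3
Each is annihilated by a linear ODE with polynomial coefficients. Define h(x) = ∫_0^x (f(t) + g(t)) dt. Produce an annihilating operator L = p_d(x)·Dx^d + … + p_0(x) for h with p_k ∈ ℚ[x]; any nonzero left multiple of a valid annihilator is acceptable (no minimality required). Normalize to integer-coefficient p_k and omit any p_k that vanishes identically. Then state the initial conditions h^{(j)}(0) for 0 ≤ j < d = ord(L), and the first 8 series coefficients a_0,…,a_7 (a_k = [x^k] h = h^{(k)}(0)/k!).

f: a_k = 0, -2, 0, 4/3, 0, -4/15, 0, 8/315, …
g: a_k = 3, 3, 6, 9, 15, 24, 39, 63, …
h₀=f+g: left-lcm gives L₀, ord ≤ 3.
h=∫h₀ ⇒ L = L₀·Dx.
L = (-44 - 96·x - 32·x^2 - 48·x^3 - 40·x^4 - 16·x^5)·Dx + (16 - 20·x - 8·x^2 + 16·x^3 - 12·x^4 - 24·x^5 - 8·x^6)·Dx^2 + (-11 - 24·x - 8·x^2 - 12·x^3 - 10·x^4 - 4·x^5)·Dx^3 + (4 - 5·x - 2·x^2 + 4·x^3 - 3·x^4 - 6·x^5 - 2·x^6)·Dx^4  (order 4).
h: a_k = 0, 3, 1/2, 2, 31/12, 3, 178/45, 39/7, …
ICs: h(0) = 0, h′(0) = 3, h′′(0) = 1, h′′′(0) = 12.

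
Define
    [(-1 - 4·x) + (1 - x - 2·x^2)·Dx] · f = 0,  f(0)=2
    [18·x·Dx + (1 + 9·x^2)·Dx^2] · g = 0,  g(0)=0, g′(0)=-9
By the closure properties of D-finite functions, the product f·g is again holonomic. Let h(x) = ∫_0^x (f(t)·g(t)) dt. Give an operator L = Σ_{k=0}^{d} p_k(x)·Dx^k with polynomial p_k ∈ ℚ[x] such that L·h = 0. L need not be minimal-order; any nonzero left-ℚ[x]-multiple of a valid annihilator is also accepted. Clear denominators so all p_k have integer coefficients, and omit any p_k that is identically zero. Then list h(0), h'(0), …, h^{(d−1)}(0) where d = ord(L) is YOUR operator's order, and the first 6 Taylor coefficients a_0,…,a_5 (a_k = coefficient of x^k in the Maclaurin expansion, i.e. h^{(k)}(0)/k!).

L = (4 + 18·x + 108·x^2)·Dx + (2 - 10·x + 36·x^2 + 108·x^3)·Dx^2 + (-1 + x - 7·x^2 + 9·x^3 + 18·x^4)·Dx^3  (order 3).
h: a_k = 0, 0, -9, -6, 0, -36/5, …
ICs: h(0) = 0, h′(0) = 0, h′′(0) = -18.

f: a_k = 2, 2, 6, 10, 22, 42, …
g: a_k = 0, -9, 0, 27, 0, -729/5, …
Sym-product of L_f,L_g gives L₀ (≤ ord 2).
∫: right-multiply L₀ by Dx.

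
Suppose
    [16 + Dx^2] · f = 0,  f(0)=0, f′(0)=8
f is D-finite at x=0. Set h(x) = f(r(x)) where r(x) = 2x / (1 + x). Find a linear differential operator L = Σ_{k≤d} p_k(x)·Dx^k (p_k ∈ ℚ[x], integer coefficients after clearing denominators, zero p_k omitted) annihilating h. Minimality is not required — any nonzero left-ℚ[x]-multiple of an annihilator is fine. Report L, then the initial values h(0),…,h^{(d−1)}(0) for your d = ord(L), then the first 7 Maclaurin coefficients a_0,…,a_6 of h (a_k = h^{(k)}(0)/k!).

f: a_k = 0, 8, 0, -64/3, 0, 256/15, 0, …
Change of var in L_f (x↦r) gives L₀.
L = 64 + (2 + 6·x + 6·x^2 + 2·x^3)·Dx + (1 + 4·x + 6·x^2 + 4·x^3 + x^4)·Dx^2  (order 2).
h: a_k = 0, 16, -16, -464/3, 496, -6928/15, -1040, …
ICs: h(0) = 0, h′(0) = 16.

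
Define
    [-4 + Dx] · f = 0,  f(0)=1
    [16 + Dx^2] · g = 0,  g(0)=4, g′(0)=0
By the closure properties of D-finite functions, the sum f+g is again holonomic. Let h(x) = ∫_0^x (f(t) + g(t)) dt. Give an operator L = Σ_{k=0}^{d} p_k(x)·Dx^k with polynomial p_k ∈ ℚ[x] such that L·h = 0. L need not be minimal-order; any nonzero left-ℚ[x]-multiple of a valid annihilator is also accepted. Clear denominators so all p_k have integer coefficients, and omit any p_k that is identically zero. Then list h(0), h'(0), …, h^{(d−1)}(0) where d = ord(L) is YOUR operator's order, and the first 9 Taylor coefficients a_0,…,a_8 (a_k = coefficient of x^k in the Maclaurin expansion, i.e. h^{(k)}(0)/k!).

f: a_k = 1, 4, 8, 32/3, 32/3, 128/15, 256/45, 1024/315, 512/315, …
g: a_k = 4, 0, -32, 0, 128/3, 0, -1024/45, 0, 2048/315, …
Sum ⇒ L₀ = lclm(L_f,L_g) in ℚ(x)⟨Dx⟩.
h=∫h₀ ⇒ L = L₀·Dx.
L = -64·Dx + 16·Dx^2 - 4·Dx^3 + Dx^4  (order 4).
h: a_k = 0, 5, 2, -8, 8/3, 32/3, 64/45, -256/105, 128/315, …
ICs: h(0) = 0, h′(0) = 5, h′′(0) = 4, h′′′(0) = -48.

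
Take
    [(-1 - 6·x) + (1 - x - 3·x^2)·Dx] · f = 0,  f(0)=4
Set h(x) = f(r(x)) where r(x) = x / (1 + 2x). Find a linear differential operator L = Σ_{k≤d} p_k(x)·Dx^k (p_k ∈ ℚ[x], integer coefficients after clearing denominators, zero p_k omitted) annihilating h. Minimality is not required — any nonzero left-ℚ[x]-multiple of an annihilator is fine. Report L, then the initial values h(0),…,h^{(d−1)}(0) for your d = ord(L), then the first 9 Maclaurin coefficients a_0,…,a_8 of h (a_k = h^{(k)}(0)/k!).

f: a_k = 4, 4, 16, 28, 76, 160, 388, 868, 2032, …
f∘r: x↦r, Dx↦Dx/r' in L_f ⇒ L₀.
L = (1 + 8·x) + (-1 - 5·x - 5·x^2 + 2·x^3)·Dx  (order 1).
h: a_k = 4, 4, 8, -20, 68, -224, 740, -2444, 8072, …
ICs: h(0) = 4.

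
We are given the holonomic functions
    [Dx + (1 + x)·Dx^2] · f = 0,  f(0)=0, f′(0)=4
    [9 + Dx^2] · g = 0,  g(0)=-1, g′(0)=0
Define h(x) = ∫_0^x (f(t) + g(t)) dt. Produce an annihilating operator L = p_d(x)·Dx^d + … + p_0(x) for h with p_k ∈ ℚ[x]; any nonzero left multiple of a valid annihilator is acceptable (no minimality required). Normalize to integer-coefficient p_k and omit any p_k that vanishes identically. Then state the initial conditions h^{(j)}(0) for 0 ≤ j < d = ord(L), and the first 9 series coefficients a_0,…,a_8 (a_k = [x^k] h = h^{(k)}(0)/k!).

f: a_k = 0, 4, -2, 4/3, -1, 4/5, -2/3, 4/7, -1/2, …
g: a_k = -1, 0, 9/2, 0, -27/8, 0, 81/80, 0, -729/4480, …
L₀ := lclm(L_f,L_g); ord L₀ ≤ 2+2.
Integrate: L := L₀·Dx.
L = (135 + 162·x + 81·x^2)·Dx^2 + (99 + 261·x + 243·x^2 + 81·x^3)·Dx^3 + (15 + 18·x + 9·x^2)·Dx^4 + (11 + 29·x + 27·x^2 + 9·x^3)·Dx^5  (order 5).
h: a_k = 0, -1, 2, 5/6, 1/3, -7/8, 2/15, 83/1680, 1/14, …
ICs: h(0) = 0, h′(0) = -1, h′′(0) = 4, h′′′(0) = 5, h′′′′(0) = 8.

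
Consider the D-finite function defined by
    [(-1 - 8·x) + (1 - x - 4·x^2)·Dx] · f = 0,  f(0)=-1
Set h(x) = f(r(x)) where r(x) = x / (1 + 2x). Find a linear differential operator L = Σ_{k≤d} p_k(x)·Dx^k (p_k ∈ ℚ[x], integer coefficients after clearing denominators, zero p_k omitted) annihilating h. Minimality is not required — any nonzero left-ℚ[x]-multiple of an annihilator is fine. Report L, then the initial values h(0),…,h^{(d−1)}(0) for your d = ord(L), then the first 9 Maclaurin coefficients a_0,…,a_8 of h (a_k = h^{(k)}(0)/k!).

L = (1 + 10·x) + (-1 - 5·x - 4·x^2 + 4·x^3)·Dx  (order 1).
h: a_k = -1, -1, -3, 7, -27, 95, -339, 1207, -4299, …
ICs: h(0) = -1.

f: a_k = -1, -1, -5, -9, -29, -65, -181, -441, -1165, …
Substitute x→r, Dx→(1/r')Dx; clear ⇒ L₀.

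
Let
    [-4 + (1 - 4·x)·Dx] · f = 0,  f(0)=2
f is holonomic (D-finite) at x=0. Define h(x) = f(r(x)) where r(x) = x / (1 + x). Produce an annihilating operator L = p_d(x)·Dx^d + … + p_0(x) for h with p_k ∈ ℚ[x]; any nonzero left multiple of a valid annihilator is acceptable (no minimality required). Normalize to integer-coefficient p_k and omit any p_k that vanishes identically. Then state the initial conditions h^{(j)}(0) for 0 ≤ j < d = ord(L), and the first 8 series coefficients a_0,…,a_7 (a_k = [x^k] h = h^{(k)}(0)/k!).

f: a_k = 2, 8, 32, 128, 512, 2048, 8192, 32768, …
Change of var in L_f (x↦r) gives L₀.
L = 4 + (-1 + 2·x + 3·x^2)·Dx  (order 1).
h: a_k = 2, 8, 24, 72, 216, 648, 1944, 5832, …
ICs: h(0) = 2.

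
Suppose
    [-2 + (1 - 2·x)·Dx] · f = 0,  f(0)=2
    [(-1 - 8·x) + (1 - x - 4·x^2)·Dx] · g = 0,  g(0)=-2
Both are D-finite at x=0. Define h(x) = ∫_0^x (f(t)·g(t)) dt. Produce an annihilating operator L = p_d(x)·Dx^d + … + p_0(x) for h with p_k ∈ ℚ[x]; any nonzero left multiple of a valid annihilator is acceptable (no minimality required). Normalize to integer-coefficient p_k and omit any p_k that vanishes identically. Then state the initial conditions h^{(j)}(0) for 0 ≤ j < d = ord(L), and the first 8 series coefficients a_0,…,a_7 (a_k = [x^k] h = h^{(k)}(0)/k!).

f: a_k = 2, 4, 8, 16, 32, 64, 128, 256, …
g: a_k = -2, -2, -10, -18, -58, -130, -362, -882, …
Sym-product of L_f,L_g gives L₀ (≤ ord 1).
Integrate: L := L₀·Dx.
L = (-3 - 4·x + 24·x^2)·Dx + (1 - 3·x - 2·x^2 + 8·x^3)·Dx^2  (order 2).
h: a_k = 0, -4, -6, -44/3, -31, -364/5, -494/3, -2700/7, …
ICs: h(0) = 0, h′(0) = -4.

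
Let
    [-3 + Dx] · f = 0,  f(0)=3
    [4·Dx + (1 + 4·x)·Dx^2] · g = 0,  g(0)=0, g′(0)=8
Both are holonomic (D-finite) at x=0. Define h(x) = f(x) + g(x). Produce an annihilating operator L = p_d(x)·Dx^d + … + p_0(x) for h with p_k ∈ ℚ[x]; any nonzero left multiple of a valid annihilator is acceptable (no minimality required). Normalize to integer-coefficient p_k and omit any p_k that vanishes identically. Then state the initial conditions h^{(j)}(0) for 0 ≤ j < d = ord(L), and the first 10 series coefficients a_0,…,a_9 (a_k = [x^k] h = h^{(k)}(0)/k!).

L = (-132 - 144·x)·Dx + (23 - 72·x - 144·x^2)·Dx^2 + (7 + 40·x + 48·x^2)·Dx^3  (order 3).
h: a_k = 3, 17, -5/2, 337/6, -943/8, 16627/40, -326951/240, 2622169/560, -73398133/4480, 2348816801/40320, …
ICs: h(0) = 3, h′(0) = 17, h′′(0) = -5.

f: a_k = 3, 9, 27/2, 27/2, 81/8, 243/40, 243/80, 729/560, 2187/4480, 729/4480, …
g: a_k = 0, 8, -16, 128/3, -128, 2048/5, -4096/3, 32768/7, -16384, 524288/9, …
Sum ⇒ L₀ = lclm(L_f,L_g) in ℚ(x)⟨Dx⟩.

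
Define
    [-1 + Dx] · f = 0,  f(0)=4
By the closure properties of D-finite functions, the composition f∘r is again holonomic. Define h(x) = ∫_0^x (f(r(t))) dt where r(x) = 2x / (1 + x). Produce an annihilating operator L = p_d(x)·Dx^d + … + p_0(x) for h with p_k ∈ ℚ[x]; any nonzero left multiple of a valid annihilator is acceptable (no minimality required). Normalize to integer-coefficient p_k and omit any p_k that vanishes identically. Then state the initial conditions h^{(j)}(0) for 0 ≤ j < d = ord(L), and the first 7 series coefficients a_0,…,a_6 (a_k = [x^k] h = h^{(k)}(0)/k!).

L = -2·Dx + (1 + 2·x + x^2)·Dx^2  (order 2).
h: a_k = 0, 4, 4, 0, -2/3, 8/15, -4/15, …
ICs: h(0) = 0, h′(0) = 4.

f: a_k = 4, 4, 2, 2/3, 1/6, 1/30, 1/180, …
f∘r: x↦r, Dx↦Dx/r' in L_f ⇒ L₀.
Integrate: L := L₀·Dx.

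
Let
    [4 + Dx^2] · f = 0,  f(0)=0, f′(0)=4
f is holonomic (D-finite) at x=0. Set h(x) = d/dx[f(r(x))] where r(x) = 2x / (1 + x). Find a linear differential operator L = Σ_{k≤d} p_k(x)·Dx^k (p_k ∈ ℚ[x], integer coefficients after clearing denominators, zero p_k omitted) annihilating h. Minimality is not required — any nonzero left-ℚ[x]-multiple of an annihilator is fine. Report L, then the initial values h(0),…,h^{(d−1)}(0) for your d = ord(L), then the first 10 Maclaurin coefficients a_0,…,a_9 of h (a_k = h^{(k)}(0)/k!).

L = (22 + 12·x + 6·x^2) + (6 + 18·x + 18·x^2 + 6·x^3)·Dx + (1 + 4·x + 6·x^2 + 4·x^3 + x^4)·Dx^2  (order 2).
h: a_k = 8, -16, -40, 224, -1544/3, 720, -19688/45, -40256/45, 240824/63, -540080/63, …
ICs: h(0) = 8, h′(0) = -16.

f: a_k = 0, 4, 0, -8/3, 0, 8/15, 0, -16/315, 0, 8/2835, …
h₀=f(r): pull back L_f along r ⇒ L₀.
Derive L from L₀ (diff closure).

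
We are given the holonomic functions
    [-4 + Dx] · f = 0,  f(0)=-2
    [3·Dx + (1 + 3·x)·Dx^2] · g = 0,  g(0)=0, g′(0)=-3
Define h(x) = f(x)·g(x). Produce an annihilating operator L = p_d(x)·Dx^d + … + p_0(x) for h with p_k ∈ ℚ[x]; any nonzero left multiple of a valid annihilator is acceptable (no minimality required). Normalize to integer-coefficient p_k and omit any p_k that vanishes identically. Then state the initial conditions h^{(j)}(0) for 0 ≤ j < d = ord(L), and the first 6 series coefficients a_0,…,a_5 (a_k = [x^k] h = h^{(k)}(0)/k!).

L = (4 + 48·x) + (-5 - 24·x)·Dx + (1 + 3·x)·Dx^2  (order 2).
h: a_k = 0, 6, 15, 30, 47/2, 236/5, …
ICs: h(0) = 0, h′(0) = 6.

f: a_k = -2, -8, -16, -64/3, -64/3, -256/15, …
g: a_k = 0, -3, 9/2, -9, 81/4, -243/5, …
Product ⇒ symmetric product L₀, ord ≤ 2.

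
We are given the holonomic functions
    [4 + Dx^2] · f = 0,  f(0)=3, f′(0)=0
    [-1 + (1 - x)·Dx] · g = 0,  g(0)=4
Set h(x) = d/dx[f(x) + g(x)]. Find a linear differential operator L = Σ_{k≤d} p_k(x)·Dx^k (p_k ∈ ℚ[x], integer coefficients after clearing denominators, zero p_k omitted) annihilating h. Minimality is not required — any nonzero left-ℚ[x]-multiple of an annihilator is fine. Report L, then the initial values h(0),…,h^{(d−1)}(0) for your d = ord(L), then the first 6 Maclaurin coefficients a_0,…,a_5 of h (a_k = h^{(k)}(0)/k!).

f: a_k = 3, 0, -6, 0, 2, 0, …
g: a_k = 4, 4, 4, 4, 4, 4, …
f+g: L₀ = lclm(L_f,L_g), ord ≤ 2+1.
Differentiate: ansatz ord ≤ ord L₀ ⇒ L.
L = (64 - 32·x + 16·x^2) + (-20 + 36·x - 24·x^2 + 8·x^3)·Dx + (16 - 8·x + 4·x^2)·Dx^2 + (-5 + 9·x - 6·x^2 + 2·x^3)·Dx^3  (order 3).
h: a_k = 4, -4, 12, 24, 20, 112/5, …
ICs: h(0) = 4, h′(0) = -4, h′′(0) = 24.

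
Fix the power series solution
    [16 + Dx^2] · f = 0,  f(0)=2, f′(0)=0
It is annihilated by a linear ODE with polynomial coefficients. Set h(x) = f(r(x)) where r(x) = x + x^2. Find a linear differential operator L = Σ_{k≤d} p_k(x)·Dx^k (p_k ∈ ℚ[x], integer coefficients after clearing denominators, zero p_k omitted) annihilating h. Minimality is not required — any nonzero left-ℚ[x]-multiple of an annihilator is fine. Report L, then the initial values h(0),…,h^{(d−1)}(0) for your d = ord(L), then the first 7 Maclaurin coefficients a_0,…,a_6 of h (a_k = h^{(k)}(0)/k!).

L = (16 + 96·x + 192·x^2 + 128·x^3) - 2·Dx + (1 + 2·x)·Dx^2  (order 2).
h: a_k = 2, 0, -16, -32, 16/3, 256/3, 5248/45, …
ICs: h(0) = 2, h′(0) = 0.

f: a_k = 2, 0, -16, 0, 64/3, 0, -512/45, …
f∘r: x↦r, Dx↦Dx/r' in L_f ⇒ L₀.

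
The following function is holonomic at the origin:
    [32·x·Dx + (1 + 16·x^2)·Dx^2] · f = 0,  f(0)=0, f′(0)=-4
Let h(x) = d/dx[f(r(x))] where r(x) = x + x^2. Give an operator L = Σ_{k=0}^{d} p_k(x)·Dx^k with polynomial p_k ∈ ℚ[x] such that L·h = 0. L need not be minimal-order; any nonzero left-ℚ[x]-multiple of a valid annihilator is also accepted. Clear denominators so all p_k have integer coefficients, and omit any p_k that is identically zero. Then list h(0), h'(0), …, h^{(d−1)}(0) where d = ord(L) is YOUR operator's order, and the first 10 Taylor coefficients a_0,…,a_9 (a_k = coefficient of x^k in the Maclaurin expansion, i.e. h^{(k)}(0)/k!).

f: a_k = 0, -4, 0, 64/3, 0, -1024/5, 0, 16384/7, 0, -262144/9, …
L₀ from L_f via x↦r, Dx↦r'^{-1}Dx.
Derive L from L₀ (diff closure).
L = (-2 + 32·x + 128·x^2 + 192·x^3 + 96·x^4) + (1 + 2·x + 16·x^2 + 64·x^3 + 80·x^4 + 32·x^5)·Dx  (order 1).
h: a_k = -4, -8, 64, 256, -704, -6016, 2048, 114688, 171008, -1804288, …
ICs: h(0) = -4.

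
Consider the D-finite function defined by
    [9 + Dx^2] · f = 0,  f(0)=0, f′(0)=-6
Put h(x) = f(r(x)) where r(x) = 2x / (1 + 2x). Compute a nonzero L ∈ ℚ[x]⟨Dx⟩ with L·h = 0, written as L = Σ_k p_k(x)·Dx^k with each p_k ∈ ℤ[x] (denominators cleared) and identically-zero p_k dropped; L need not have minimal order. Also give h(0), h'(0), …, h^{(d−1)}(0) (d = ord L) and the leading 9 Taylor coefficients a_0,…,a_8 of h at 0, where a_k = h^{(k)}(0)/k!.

f: a_k = 0, -6, 0, 9, 0, -81/20, 0, 243/280, 0, …
Substitute x→r, Dx→(1/r')Dx; clear ⇒ L₀.
L = 36 + (4 + 24·x + 48·x^2 + 32·x^3)·Dx + (1 + 8·x + 24·x^2 + 32·x^3 + 16·x^4)·Dx^2  (order 2).
h: a_k = 0, -12, 24, 24, -336, 7032/5, -4080, 309648/35, -60576/5, …
ICs: h(0) = 0, h′(0) = -12.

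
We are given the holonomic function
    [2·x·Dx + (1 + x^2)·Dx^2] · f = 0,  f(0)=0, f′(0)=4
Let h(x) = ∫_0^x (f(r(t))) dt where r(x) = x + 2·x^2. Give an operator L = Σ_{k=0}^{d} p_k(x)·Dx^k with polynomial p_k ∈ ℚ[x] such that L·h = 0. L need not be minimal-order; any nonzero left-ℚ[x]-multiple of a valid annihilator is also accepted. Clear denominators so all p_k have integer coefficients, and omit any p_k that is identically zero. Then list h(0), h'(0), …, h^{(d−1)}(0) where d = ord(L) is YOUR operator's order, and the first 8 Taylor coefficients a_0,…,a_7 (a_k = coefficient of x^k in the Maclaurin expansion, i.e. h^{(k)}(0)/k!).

f: a_k = 0, 4, 0, -4/3, 0, 4/5, 0, -4/7, …
Change of var in L_f (x↦r) gives L₀.
h=∫₀ˣh₀: take L = L₀·Dx.
L = (-4 + 2·x + 16·x^2 + 48·x^3 + 48·x^4)·Dx^2 + (1 + 4·x + x^2 + 8·x^3 + 20·x^4 + 16·x^5)·Dx^3  (order 3).
h: a_k = 0, 0, 2, 8/3, -1/3, -8/5, -38/15, -8/21, …
ICs: h(0) = 0, h′(0) = 0, h′′(0) = 4.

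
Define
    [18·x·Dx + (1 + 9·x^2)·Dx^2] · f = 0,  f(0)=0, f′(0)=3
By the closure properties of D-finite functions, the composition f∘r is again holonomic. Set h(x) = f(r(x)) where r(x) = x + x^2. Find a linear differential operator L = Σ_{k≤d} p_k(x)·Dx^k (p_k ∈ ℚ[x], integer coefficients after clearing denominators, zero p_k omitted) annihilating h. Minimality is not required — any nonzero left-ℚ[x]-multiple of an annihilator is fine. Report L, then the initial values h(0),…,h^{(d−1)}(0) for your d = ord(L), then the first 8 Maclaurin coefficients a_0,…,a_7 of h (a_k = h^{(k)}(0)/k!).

f: a_k = 0, 3, 0, -9, 0, 243/5, 0, -2187/7, …
Substitute x→r, Dx→(1/r')Dx; clear ⇒ L₀.
L = (-2 + 18·x + 72·x^2 + 108·x^3 + 54·x^4)·Dx + (1 + 2·x + 9·x^2 + 36·x^3 + 45·x^4 + 18·x^5)·Dx^2  (order 2).
h: a_k = 0, 3, 3, -9, -27, 108/5, 234, 1215/7, …
ICs: h(0) = 0, h′(0) = 3.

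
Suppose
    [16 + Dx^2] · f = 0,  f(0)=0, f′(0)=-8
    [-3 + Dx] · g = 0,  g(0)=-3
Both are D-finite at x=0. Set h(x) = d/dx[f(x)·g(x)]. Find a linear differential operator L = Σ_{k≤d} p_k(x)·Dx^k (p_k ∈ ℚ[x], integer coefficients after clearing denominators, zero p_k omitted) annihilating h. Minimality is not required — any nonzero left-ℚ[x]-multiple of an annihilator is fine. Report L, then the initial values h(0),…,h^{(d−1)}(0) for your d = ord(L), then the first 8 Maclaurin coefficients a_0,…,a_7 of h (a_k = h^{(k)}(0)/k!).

L = 25 - 6·Dx + Dx^2  (order 2).
h: a_k = 24, 144, 132, -336, -779, -2574/5, 4031/30, 2108/5, …
ICs: h(0) = 24, h′(0) = 144.

f: a_k = 0, -8, 0, 64/3, 0, -256/15, 0, 2048/315, …
g: a_k = -3, -9, -27/2, -27/2, -81/8, -243/40, -243/80, -729/560, …
h₀=f·g: eliminate ⇒ L₀, order ≤ 2·1.
h=h₀': d/dx-closure on L₀ ⇒ L.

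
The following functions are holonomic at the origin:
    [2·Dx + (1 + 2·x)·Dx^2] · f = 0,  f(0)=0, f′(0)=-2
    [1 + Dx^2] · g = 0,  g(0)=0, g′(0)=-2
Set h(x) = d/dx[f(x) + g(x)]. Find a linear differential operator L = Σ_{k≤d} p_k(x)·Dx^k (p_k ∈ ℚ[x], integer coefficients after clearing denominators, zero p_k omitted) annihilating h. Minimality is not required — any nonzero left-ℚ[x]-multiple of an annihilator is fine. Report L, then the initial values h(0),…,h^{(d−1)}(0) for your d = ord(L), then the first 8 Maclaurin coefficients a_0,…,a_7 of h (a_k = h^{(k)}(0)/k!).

f: a_k = 0, -2, 2, -8/3, 4, -32/5, 32/3, -128/7, …
g: a_k = 0, -2, 0, 1/3, 0, -1/60, 0, 1/2520, …
Weyl lclm of L_f,L_g ⇒ L₀ (ord ≤ 4).
h₀' ⇒ L via d/dx closure of L₀.
L = (50 + 8·x + 8·x^2) + (9 + 22·x + 12·x^2 + 8·x^3)·Dx + (50 + 8·x + 8·x^2)·Dx^2 + (9 + 22·x + 12·x^2 + 8·x^3)·Dx^3  (order 3).
h: a_k = -4, 4, -7, 16, -385/12, 64, -46079/360, 256, …
ICs: h(0) = -4, h′(0) = 4, h′′(0) = -14.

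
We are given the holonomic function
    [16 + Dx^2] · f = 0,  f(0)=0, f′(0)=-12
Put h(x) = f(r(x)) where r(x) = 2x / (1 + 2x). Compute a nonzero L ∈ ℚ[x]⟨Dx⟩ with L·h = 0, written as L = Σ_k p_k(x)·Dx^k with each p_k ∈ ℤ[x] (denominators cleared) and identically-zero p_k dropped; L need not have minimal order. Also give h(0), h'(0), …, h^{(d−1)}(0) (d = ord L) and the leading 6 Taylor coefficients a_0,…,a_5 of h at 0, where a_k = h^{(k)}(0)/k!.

f: a_k = 0, -12, 0, 32, 0, -128/5, …
h₀=f(r): pull back L_f along r ⇒ L₀.
L = 64 + (4 + 24·x + 48·x^2 + 32·x^3)·Dx + (1 + 8·x + 24·x^2 + 32·x^3 + 16·x^4)·Dx^2  (order 2).
h: a_k = 0, -24, 48, 160, -1344, 24704/5, …
ICs: h(0) = 0, h′(0) = -24.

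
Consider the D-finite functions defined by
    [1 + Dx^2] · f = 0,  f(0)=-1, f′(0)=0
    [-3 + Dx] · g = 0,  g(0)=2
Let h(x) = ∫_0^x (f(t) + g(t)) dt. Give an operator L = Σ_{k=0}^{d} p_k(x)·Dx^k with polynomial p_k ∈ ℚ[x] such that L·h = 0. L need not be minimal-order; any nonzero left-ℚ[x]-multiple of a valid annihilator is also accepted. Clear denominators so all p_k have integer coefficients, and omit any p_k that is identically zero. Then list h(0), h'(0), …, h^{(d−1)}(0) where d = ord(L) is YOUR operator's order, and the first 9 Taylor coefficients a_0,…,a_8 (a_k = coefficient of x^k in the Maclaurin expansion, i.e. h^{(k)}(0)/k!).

f: a_k = -1, 0, 1/2, 0, -1/24, 0, 1/720, 0, -1/40320, …
g: a_k = 2, 6, 9, 9, 27/4, 81/20, 81/40, 243/280, 729/2240, …
L₀ := lclm(L_f,L_g); ord L₀ ≤ 2+1.
Integrate: L := L₀·Dx.
L = -3·Dx + Dx^2 - 3·Dx^3 + Dx^4  (order 4).
h: a_k = 0, 1, 3, 19/6, 9/4, 161/120, 27/40, 1459/5040, 243/2240, …
ICs: h(0) = 0, h′(0) = 1, h′′(0) = 6, h′′′(0) = 19.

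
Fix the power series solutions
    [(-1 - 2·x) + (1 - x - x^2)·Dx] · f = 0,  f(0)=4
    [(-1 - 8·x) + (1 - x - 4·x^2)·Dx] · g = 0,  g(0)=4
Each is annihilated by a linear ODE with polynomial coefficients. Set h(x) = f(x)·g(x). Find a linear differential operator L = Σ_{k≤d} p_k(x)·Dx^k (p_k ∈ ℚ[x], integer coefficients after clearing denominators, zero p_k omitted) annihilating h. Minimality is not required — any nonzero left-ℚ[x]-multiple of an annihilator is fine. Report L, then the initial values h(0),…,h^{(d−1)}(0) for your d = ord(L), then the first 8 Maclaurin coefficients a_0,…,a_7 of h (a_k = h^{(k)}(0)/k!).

f: a_k = 4, 4, 8, 12, 20, 32, 52, 84, …
g: a_k = 4, 4, 20, 36, 116, 260, 724, 1764, …
h₀=f·g: eliminate ⇒ L₀, order ≤ 1·1.
L = (-2 - 8·x + 15·x^2 + 16·x^3) + (1 - 2·x - 4·x^2 + 5·x^3 + 4·x^4)·Dx  (order 1).
h: a_k = 16, 32, 128, 304, 896, 2240, 6032, 15328, …
ICs: h(0) = 16.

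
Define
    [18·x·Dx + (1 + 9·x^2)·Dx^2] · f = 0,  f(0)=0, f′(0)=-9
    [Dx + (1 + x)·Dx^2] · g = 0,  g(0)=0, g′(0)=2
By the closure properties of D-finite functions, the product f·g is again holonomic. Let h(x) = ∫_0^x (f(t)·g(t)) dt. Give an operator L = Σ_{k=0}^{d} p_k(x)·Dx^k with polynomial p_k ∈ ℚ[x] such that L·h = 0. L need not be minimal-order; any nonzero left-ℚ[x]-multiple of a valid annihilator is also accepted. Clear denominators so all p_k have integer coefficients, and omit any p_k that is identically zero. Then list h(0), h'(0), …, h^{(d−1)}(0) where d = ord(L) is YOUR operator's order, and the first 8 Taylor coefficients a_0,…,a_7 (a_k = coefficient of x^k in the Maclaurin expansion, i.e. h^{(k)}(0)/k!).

f: a_k = 0, -9, 0, 27, 0, -729/5, 0, 6561/7, …
g: a_k = 0, 2, -1, 2/3, -1/2, 2/5, -1/3, 2/7, …
L₀ := L_f ⊗_s L_g (sym. prod.), ord ≤ 4.
h=∫₀ˣh₀: take L = L₀·Dx.
L = (1368 + 2700·x + 37584·x^2 + 95580·x^3 + 87480·x^4 + 37908·x^5 + 26244·x^7)·Dx^2 + (1298 + 9180·x + 54612·x^2 + 194724·x^3 + 324000·x^4 + 271188·x^5 + 102060·x^6 + 78732·x^7 + 91854·x^8)·Dx^3 + (76 + 2848·x + 12096·x^2 + 43992·x^3 + 117288·x^4 + 173016·x^5 + 139968·x^6 + 75816·x^7 + 78732·x^8 + 52488·x^9)·Dx^4 + (37 + 146·x + 901·x^2 + 2808·x^3 + 7362·x^4 + 15228·x^5 + 21546·x^6 + 17496·x^7 + 12393·x^8 + 13122·x^9 + 6561·x^10)·Dx^5  (order 5).
h: a_k = 0, 0, 0, -6, 9/4, 48/5, -15/4, -198/5, …
ICs: h(0) = 0, h′(0) = 0, h′′(0) = 0, h′′′(0) = -36, h′′′′(0) = 54.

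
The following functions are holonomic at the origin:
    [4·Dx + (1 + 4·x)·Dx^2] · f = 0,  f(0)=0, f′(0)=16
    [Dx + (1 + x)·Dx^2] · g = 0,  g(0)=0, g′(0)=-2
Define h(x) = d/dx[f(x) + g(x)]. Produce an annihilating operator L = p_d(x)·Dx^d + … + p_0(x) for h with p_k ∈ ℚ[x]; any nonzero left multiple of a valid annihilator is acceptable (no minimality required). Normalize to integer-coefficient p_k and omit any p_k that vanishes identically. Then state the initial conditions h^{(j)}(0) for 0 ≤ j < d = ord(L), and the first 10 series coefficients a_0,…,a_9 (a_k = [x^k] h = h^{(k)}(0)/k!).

L = 8 + (10 + 16·x)·Dx + (1 + 5·x + 4·x^2)·Dx^2  (order 2).
h: a_k = 14, -62, 254, -1022, 4094, -16382, 65534, -262142, 1048574, -4194302, …
ICs: h(0) = 14, h′(0) = -62.

f: a_k = 0, 16, -32, 256/3, -256, 4096/5, -8192/3, 65536/7, -32768, 1048576/9, …
g: a_k = 0, -2, 1, -2/3, 1/2, -2/5, 1/3, -2/7, 1/4, -2/9, …
Weyl lclm of L_f,L_g ⇒ L₀ (ord ≤ 4).
Differentiate: ansatz ord ≤ ord L₀ ⇒ L.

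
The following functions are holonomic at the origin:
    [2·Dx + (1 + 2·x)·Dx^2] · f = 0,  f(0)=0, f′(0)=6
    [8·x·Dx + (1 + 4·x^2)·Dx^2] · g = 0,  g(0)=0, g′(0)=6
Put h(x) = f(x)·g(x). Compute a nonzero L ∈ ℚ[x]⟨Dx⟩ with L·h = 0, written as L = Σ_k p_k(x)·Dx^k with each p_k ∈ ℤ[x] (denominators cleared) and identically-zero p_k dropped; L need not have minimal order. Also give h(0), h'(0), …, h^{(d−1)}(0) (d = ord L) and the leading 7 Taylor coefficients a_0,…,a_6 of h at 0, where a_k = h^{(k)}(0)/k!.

f: a_k = 0, 6, -6, 8, -12, 96/5, -32, …
g: a_k = 0, 6, 0, -8, 0, 96/5, 0, …
Product ⇒ symmetric product L₀, ord ≤ 4.
L = (192 + 704·x + 2560·x^2 + 9984·x^3 + 15360·x^4 + 13312·x^5 + 4096·x^7)·Dx + (72 + 992·x + 4928·x^2 + 15488·x^3 + 34816·x^4 + 47616·x^5 + 35840·x^6 + 6144·x^7 + 14336·x^8)·Dx^2 + (24 + 256·x + 1536·x^2 + 4992·x^3 + 11520·x^4 + 19968·x^5 + 24576·x^6 + 18432·x^7 + 6144·x^8 + 8192·x^9)·Dx^3 + (5 + 36·x + 148·x^2 + 448·x^3 + 1056·x^4 + 1920·x^5 + 2688·x^6 + 3072·x^7 + 2304·x^8 + 1024·x^9 + 1024·x^10)·Dx^4  (order 4).
h: a_k = 0, 0, 36, -36, 0, -24, 832/5, …
ICs: h(0) = 0, h′(0) = 0, h′′(0) = 72, h′′′(0) = -216.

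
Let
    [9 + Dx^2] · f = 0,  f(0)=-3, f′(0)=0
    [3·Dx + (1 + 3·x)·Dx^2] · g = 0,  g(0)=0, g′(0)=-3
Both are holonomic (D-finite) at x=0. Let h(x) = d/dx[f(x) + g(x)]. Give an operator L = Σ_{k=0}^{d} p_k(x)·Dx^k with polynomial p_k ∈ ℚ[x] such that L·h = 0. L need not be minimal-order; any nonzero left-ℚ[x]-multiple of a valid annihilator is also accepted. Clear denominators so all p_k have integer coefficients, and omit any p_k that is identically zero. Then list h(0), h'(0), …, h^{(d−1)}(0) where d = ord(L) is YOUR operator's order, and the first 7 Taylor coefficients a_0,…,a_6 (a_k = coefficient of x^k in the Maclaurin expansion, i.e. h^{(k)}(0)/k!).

L = (63 + 54·x + 81·x^2) + (9 + 45·x + 81·x^2 + 81·x^3)·Dx + (7 + 6·x + 9·x^2)·Dx^2 + (1 + 5·x + 9·x^2 + 9·x^3)·Dx^3  (order 3).
h: a_k = -3, 36, -27, 81/2, -243, 29889/40, -2187, …
ICs: h(0) = -3, h′(0) = 36, h′′(0) = -54.

f: a_k = -3, 0, 27/2, 0, -81/8, 0, 243/80, …
g: a_k = 0, -3, 9/2, -9, 81/4, -243/5, 243/2, …
Sum ⇒ L₀ = lclm(L_f,L_g) in ℚ(x)⟨Dx⟩.
Derive L from L₀ (diff closure).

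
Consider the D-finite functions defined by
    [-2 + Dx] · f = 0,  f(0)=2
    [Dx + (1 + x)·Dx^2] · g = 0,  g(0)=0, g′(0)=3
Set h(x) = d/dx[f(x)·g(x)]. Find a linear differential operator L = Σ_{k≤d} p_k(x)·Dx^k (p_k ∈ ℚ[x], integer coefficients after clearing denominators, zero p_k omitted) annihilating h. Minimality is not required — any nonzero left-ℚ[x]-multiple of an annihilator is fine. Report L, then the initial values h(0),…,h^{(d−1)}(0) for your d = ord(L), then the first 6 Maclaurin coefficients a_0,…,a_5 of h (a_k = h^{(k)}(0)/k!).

f: a_k = 2, 4, 4, 8/3, 4/3, 8/15, …
g: a_k = 0, 3, -3/2, 1, -3/4, 3/5, …
L₀ := L_f ⊗_s L_g (sym. prod.), ord ≤ 2.
h=h₀': d/dx-closure on L₀ ⇒ L.
L = (4 + 8·x + 8·x^2) + (-4 - 10·x - 8·x^2)·Dx + (1 + 3·x + 2·x^2)·Dx^2  (order 2).
h: a_k = 6, 18, 24, 18, 11, 4, …
ICs: h(0) = 6, h′(0) = 18.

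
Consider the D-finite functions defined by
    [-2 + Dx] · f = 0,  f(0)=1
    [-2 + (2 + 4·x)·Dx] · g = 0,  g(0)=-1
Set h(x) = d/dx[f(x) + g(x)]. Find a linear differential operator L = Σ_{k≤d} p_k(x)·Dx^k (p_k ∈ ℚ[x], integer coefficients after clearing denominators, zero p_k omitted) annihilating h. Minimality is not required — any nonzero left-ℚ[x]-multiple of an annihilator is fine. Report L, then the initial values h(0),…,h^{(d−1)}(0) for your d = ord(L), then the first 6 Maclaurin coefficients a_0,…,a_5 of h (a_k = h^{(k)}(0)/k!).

L = (-10 - 8·x) + (-1 - 16·x - 16·x^2)·Dx + (3 + 10·x + 8·x^2)·Dx^2  (order 2).
h: a_k = 1, 5, 5/2, 31/6, -73/24, 1009/120, …
ICs: h(0) = 1, h′(0) = 5.

f: a_k = 1, 2, 2, 4/3, 2/3, 4/15, …
g: a_k = -1, -1, 1/2, -1/2, 5/8, -7/8, …
L₀ := lclm(L_f,L_g); ord L₀ ≤ 1+1.
h=h₀': d/dx-closure on L₀ ⇒ L.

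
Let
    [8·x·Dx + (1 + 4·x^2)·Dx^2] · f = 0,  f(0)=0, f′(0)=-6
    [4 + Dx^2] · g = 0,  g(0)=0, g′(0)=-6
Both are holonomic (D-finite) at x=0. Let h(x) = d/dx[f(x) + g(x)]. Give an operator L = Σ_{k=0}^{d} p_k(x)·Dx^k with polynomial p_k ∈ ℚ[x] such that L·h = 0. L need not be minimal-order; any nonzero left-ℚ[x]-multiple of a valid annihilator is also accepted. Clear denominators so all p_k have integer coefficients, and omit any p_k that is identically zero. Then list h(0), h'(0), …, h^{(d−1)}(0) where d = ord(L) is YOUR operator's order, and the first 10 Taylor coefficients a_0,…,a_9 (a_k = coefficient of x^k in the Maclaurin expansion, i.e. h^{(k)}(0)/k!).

L = (-352·x + 1792·x^3 + 512·x^5) + (-4 + 112·x^2 + 576·x^4 + 256·x^6)·Dx + (-88·x + 448·x^3 + 128·x^5)·Dx^2 + (-1 + 28·x^2 + 144·x^4 + 64·x^6)·Dx^3  (order 3).
h: a_k = -12, 0, 36, 0, -100, 0, 5768/15, 0, -161284/105, 0, …
ICs: h(0) = -12, h′(0) = 0, h′′(0) = 72.

f: a_k = 0, -6, 0, 8, 0, -96/5, 0, 384/7, 0, -512/3, …
g: a_k = 0, -6, 0, 4, 0, -4/5, 0, 8/105, 0, -4/945, …
Sum ⇒ L₀ = lclm(L_f,L_g) in ℚ(x)⟨Dx⟩.
Derive L from L₀ (diff closure).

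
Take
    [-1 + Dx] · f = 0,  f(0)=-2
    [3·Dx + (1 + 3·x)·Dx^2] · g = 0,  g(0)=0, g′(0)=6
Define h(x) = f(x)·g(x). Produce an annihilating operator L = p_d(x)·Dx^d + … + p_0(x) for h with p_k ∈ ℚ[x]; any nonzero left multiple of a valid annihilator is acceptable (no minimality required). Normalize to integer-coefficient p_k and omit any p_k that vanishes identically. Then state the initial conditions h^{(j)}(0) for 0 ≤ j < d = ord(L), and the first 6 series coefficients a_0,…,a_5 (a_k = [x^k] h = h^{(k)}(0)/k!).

L = (-2 + 3·x) + (1 - 6·x)·Dx + (1 + 3·x)·Dx^2  (order 2).
h: a_k = 0, -12, 6, -24, 52, -1289/10, …
ICs: h(0) = 0, h′(0) = -12.

f: a_k = -2, -2, -1, -1/3, -1/12, -1/60, …
g: a_k = 0, 6, -9, 18, -81/2, 486/5, …
f·g: L₀ = L_f ⊗_s L_g, ord ≤ 1·2.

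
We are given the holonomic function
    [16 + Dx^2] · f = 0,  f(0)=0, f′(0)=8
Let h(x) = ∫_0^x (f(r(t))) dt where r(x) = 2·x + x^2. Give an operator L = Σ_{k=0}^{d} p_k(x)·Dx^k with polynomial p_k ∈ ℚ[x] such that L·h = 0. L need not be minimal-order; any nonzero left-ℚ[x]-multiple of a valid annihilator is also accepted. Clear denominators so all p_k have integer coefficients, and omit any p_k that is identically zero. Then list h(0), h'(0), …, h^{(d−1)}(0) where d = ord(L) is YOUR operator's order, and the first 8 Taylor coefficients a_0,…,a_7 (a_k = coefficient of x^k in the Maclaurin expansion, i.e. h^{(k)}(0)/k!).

f: a_k = 0, 8, 0, -64/3, 0, 256/15, 0, -2048/315, …
Change of var in L_f (x↦r) gives L₀.
Integrate: L := L₀·Dx.
L = (64 + 192·x + 192·x^2 + 64·x^3)·Dx - Dx^2 + (1 + x)·Dx^3  (order 3).
h: a_k = 0, 0, 8, 8/3, -128/3, -256/5, 3136/45, 192, …
ICs: h(0) = 0, h′(0) = 0, h′′(0) = 16.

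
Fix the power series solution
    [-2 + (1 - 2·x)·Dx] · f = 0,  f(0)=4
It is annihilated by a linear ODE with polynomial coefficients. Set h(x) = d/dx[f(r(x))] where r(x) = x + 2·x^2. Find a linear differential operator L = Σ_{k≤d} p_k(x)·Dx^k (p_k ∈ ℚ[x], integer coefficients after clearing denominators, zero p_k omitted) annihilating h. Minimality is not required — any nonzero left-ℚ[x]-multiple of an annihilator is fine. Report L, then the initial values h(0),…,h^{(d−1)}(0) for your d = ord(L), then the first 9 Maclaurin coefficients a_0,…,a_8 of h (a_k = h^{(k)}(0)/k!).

L = (8 + 24·x + 48·x^2) + (-1 - 2·x + 12·x^2 + 16·x^3)·Dx  (order 1).
h: a_k = 8, 64, 288, 1280, 5120, 19968, 75264, 278528, 1013760, …
ICs: h(0) = 8.

f: a_k = 4, 8, 16, 32, 64, 128, 256, 512, 1024, …
Change of var in L_f (x↦r) gives L₀.
h₀' ⇒ L via d/dx closure of L₀.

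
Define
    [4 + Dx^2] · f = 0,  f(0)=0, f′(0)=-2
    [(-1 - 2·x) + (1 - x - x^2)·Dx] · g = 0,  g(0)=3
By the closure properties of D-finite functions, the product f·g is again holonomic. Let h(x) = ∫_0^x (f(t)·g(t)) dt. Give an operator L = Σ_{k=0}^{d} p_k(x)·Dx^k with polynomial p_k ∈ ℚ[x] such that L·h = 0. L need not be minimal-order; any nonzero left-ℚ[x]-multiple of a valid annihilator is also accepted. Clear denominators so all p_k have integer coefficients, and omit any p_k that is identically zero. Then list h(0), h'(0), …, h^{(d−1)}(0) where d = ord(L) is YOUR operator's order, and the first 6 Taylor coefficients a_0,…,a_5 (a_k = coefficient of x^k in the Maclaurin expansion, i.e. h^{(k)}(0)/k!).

f: a_k = 0, -2, 0, 4/3, 0, -4/15, …
g: a_k = 3, 3, 6, 9, 15, 24, …
h₀=f·g: eliminate ⇒ L₀, order ≤ 2·1.
h=∫h₀ ⇒ L = L₀·Dx.
L = (-2 + 4·x + 4·x^2)·Dx + (2 + 4·x)·Dx^2 + (-1 + x + x^2)·Dx^3  (order 3).
h: a_k = 0, 0, -3, -2, -2, -14/5, …
ICs: h(0) = 0, h′(0) = 0, h′′(0) = -6.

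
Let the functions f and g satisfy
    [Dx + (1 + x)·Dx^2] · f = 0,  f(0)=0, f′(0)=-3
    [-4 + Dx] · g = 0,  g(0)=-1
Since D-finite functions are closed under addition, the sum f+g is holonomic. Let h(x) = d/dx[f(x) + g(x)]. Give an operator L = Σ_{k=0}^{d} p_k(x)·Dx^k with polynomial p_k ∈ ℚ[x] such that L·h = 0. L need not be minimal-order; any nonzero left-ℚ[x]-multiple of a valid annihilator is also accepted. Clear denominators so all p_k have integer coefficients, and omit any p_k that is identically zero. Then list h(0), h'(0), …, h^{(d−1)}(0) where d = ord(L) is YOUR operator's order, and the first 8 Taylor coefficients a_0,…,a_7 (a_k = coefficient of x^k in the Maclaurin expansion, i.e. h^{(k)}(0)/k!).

f: a_k = 0, -3, 3/2, -1, 3/4, -3/5, 1/2, -3/7, …
g: a_k = -1, -4, -8, -32/3, -32/3, -128/15, -256/45, -1024/315, …
f+g: L₀ = lclm(L_f,L_g), ord ≤ 2+1.
Differentiate: ansatz ord ≤ ord L₀ ⇒ L.
L = (-24 - 16·x) + (-14 - 32·x - 16·x^2)·Dx + (5 + 9·x + 4·x^2)·Dx^2  (order 2).
h: a_k = -7, -13, -35, -119/3, -137/3, -467/15, -1159/45, -3151/315, …
ICs: h(0) = -7, h′(0) = -13.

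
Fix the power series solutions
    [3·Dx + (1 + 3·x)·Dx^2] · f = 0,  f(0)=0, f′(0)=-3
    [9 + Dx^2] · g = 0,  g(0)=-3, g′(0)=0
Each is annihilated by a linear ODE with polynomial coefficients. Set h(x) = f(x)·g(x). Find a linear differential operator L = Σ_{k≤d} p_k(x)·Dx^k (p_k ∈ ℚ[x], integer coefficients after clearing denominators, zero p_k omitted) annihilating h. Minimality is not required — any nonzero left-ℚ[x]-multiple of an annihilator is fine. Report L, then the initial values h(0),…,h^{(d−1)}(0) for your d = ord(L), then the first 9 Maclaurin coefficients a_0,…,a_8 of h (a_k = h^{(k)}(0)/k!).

f: a_k = 0, -3, 9/2, -9, 81/4, -243/5, 243/2, -2187/7, 6561/8, …
g: a_k = -3, 0, 27/2, 0, -81/8, 0, 243/80, 0, -2187/4480, …
f·g: L₀ = L_f ⊗_s L_g, ord ≤ 2·2.
L = (-81 + 486·x + 4617·x^2 + 11664·x^3 + 8748·x^4) + (36 + 540·x + 1944·x^2 + 1944·x^3)·Dx + (180·x + 1134·x^2 + 2592·x^3 + 1944·x^4)·Dx^2 + (4 + 60·x + 216·x^2 + 216·x^3)·Dx^3 + (1 + 14·x + 69·x^2 + 144·x^3 + 108·x^4)·Dx^4  (order 4).
h: a_k = 0, 9, -27/2, -27/2, 0, 2187/40, -2187/16, 203391/560, -80919/80, …
ICs: h(0) = 0, h′(0) = 9, h′′(0) = -27, h′′′(0) = -81.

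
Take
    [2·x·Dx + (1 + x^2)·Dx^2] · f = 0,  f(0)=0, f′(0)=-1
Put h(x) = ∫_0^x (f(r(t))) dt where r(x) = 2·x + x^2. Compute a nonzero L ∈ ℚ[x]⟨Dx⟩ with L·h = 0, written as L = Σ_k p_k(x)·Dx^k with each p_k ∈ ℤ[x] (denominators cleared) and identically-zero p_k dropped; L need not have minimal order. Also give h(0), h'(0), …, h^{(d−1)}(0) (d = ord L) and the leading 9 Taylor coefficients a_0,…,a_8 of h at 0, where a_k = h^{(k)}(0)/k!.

L = (-1 + 8·x + 16·x^2 + 12·x^3 + 3·x^4)·Dx^2 + (1 + x + 4·x^2 + 8·x^3 + 5·x^4 + x^5)·Dx^3  (order 3).
h: a_k = 0, 0, -1, -1/3, 2/3, 4/5, -11/15, -47/21, 2/7, …
ICs: h(0) = 0, h′(0) = 0, h′′(0) = -2.

f: a_k = 0, -1, 0, 1/3, 0, -1/5, 0, 1/7, 0, …
f∘r: x↦r, Dx↦Dx/r' in L_f ⇒ L₀.
h=∫h₀ ⇒ L = L₀·Dx.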